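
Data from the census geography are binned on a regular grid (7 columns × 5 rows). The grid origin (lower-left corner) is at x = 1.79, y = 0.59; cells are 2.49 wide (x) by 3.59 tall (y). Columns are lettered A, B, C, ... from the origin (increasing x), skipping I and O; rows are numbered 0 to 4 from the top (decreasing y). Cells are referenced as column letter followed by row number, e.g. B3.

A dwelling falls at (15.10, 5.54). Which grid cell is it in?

Column index: ⌊(15.10 − 1.79) / 2.49⌋ = ⌊5.345⌋ = 5 → column F
Row offset from origin: ⌊(5.54 − 0.59) / 3.59⌋ = ⌊1.379⌋ = 1 → row 3 (counted from top)

F3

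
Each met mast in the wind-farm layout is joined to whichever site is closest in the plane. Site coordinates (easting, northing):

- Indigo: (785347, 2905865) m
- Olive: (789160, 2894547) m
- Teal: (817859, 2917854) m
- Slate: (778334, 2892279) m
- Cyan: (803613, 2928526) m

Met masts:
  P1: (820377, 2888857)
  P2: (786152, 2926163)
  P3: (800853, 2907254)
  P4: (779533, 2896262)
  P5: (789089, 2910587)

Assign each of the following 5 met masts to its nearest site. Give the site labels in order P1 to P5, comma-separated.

Teal, Cyan, Indigo, Slate, Indigo

P1 → Teal (d²=847166333.00)
P2 → Cyan (d²=310470290.00)
P3 → Indigo (d²=242365357.00)
P4 → Slate (d²=17301890.00)
P5 → Indigo (d²=36299848.00)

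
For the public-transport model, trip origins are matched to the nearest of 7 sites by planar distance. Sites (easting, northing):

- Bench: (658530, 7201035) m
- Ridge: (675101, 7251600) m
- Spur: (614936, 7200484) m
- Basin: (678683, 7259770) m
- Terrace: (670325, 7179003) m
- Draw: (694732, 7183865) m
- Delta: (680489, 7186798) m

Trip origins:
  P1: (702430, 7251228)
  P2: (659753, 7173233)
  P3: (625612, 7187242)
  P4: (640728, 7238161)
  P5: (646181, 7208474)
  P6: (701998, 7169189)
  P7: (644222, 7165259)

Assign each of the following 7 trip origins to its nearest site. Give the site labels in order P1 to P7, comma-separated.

Basin, Terrace, Spur, Ridge, Bench, Draw, Terrace

P1 → Basin (d²=636885773.00)
P2 → Terrace (d²=145060084.00)
P3 → Spur (d²=289327540.00)
P4 → Ridge (d²=1362109850.00)
P5 → Bench (d²=207836522.00)
P6 → Draw (d²=268179732.00)
P7 → Terrace (d²=870264145.00)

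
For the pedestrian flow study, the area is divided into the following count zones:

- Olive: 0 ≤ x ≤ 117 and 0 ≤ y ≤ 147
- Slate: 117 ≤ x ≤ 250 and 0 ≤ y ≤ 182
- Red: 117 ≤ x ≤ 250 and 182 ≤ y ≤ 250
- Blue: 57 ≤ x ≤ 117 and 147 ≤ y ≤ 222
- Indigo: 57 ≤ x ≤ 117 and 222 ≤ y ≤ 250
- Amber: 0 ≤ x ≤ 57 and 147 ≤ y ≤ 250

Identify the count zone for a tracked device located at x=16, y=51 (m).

Olive

The point has x = 16 and y = 51.
Only Olive satisfies 0 ≤ x ≤ 117 and 0 ≤ y ≤ 147.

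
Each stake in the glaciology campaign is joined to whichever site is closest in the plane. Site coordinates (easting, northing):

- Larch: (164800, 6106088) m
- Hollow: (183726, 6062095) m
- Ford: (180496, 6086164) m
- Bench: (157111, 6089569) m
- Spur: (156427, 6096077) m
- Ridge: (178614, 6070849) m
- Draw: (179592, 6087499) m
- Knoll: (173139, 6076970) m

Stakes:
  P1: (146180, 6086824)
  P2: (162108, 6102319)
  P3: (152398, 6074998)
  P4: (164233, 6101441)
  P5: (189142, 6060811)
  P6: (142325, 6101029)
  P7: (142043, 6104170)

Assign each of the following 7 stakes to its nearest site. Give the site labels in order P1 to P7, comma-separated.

P1 → Bench (d²=127021786.00)
P2 → Larch (d²=21452225.00)
P3 → Bench (d²=234526410.00)
P4 → Larch (d²=21916098.00)
P5 → Hollow (d²=30981712.00)
P6 → Spur (d²=223388708.00)
P7 → Spur (d²=272396105.00)

Bench, Larch, Bench, Larch, Hollow, Spur, Spur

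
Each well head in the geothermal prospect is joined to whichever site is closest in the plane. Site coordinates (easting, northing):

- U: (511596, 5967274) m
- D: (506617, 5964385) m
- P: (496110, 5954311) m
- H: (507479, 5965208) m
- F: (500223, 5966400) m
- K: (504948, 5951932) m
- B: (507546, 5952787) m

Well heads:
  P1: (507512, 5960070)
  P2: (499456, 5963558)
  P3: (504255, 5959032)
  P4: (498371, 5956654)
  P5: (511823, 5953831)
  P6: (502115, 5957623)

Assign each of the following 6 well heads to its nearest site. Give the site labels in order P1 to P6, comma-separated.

P1 → D (d²=19420250.00)
P2 → F (d²=8665253.00)
P3 → D (d²=34233653.00)
P4 → P (d²=10601770.00)
P5 → B (d²=19382665.00)
P6 → K (d²=40413370.00)

D, F, D, P, B, K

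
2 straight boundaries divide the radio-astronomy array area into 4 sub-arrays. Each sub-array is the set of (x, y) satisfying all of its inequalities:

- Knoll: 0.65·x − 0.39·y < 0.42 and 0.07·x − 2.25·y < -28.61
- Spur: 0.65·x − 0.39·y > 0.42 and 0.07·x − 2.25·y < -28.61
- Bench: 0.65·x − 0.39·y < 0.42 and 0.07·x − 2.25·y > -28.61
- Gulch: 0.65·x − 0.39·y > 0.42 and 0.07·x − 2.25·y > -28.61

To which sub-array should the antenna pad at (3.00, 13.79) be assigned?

0.65·3.00 − 0.39·13.79 = -3.428, which is < 0.42
0.07·3.00 − 2.25·13.79 = -30.817, which is < -28.61
This sign pattern matches Knoll.

Knoll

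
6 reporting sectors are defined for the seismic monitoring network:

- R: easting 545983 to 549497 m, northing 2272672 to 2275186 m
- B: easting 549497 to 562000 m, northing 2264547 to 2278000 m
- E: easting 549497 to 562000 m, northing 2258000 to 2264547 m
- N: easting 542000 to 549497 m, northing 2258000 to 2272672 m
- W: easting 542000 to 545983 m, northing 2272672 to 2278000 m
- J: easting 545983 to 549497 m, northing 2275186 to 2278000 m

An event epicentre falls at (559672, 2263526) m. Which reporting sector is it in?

The point has easting = 559672 and northing = 2263526.
Only E satisfies 549497 ≤ easting ≤ 562000 and 2258000 ≤ northing ≤ 2264547.

E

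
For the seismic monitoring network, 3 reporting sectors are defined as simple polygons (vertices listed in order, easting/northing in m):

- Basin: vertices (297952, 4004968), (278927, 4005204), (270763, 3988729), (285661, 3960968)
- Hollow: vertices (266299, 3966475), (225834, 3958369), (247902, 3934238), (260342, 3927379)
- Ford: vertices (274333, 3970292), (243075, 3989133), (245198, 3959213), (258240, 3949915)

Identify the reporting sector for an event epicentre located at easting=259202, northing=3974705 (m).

Cast a ray rightward from (259202, 3974705). For each polygon, the edges (by vertex number in listed order) whose endpoints lie on opposite sides of northing = 3974705, where each meets that height, and whether that is right or left of the point:
Basin: 3–4 at easting≈278289.0 (right), 4–1 at easting≈289498.3 (right) → 2 crossings.
Hollow: no edge straddles that height → 0 crossings.
Ford: 1–2 at easting≈267011.7 (right), 2–3 at easting≈244098.8 (left) → 1 crossing.
Only Ford has an odd count, so the point is inside Ford.

Ford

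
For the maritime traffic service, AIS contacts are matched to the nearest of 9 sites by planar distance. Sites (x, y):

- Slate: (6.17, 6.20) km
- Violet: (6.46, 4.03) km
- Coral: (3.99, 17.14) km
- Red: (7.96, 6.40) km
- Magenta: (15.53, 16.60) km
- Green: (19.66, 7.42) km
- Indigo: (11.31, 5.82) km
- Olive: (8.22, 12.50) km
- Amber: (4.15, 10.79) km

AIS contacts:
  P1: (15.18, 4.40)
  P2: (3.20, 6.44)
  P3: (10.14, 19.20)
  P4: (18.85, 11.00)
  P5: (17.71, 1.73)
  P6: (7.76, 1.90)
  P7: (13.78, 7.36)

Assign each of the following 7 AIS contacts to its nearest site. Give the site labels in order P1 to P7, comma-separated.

P1 → Indigo (d²=16.99)
P2 → Slate (d²=8.88)
P3 → Magenta (d²=35.81)
P4 → Green (d²=13.47)
P5 → Green (d²=36.18)
P6 → Violet (d²=6.23)
P7 → Indigo (d²=8.47)

Indigo, Slate, Magenta, Green, Green, Violet, Indigo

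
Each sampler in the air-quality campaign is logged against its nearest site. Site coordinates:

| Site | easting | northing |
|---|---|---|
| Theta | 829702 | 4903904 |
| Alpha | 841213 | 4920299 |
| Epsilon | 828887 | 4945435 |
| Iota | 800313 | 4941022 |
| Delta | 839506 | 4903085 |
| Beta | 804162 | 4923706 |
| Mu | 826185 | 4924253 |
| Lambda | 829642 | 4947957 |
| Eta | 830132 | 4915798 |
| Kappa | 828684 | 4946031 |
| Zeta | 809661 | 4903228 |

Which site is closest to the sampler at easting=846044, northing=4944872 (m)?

Lambda

Squared distances to each site:
Theta: 1945437988.000; Alpha: 627170890.000; Epsilon: 294679618.000; Iota: 2106146861.000; Delta: 1788898813.000; Beta: 2202101480.000; Mu: 819523042.000; Lambda: 278542829.000; Eta: 1098489220.000; Kappa: 302712881.000; Zeta: 3057945425.000.
Minimum at Lambda.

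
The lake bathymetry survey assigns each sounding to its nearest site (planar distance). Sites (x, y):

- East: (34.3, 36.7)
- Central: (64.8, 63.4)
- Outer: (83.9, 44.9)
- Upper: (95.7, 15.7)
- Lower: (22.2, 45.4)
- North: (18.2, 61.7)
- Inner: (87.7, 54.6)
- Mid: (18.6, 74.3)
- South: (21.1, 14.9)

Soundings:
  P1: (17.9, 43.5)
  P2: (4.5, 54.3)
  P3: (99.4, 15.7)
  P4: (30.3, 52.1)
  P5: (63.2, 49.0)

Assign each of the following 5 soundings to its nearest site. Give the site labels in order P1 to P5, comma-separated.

Lower, North, Upper, Lower, Central

P1 → Lower (d²=22.10)
P2 → North (d²=242.45)
P3 → Upper (d²=13.69)
P4 → Lower (d²=110.50)
P5 → Central (d²=209.92)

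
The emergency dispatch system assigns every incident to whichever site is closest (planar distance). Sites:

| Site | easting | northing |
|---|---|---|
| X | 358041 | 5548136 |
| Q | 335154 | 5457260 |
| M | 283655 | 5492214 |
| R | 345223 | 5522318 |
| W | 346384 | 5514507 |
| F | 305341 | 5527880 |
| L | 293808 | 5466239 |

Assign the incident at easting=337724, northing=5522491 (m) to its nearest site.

R

Squared distances to each site:
X: 1070446514.000; Q: 4261688261.000; M: 3840153490.000; R: 56264930.000; W: 138739856.000; F: 1077700010.000; L: 5092902560.000.
Minimum at R.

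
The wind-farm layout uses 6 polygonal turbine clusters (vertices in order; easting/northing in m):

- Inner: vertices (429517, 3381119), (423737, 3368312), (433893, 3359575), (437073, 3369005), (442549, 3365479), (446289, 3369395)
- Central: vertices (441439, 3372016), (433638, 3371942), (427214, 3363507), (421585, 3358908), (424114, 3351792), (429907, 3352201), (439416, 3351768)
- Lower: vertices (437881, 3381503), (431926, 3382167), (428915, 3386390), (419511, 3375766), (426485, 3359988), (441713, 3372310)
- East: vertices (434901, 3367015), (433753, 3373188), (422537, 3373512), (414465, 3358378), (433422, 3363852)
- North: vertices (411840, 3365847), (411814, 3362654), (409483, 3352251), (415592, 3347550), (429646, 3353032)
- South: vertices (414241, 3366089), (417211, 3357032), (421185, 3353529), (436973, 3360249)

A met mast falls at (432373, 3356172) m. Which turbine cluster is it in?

Cast a ray rightward from (432373, 3356172). For each polygon, the edges (by vertex number in listed order) whose endpoints lie on opposite sides of northing = 3356172, where each meets that height, and whether that is right or left of the point:
Inner: no edge straddles that height → 0 crossings.
Central: 4–5 at easting≈422557.4 (left), 7–1 at easting≈439856.0 (right) → 1 crossing.
Lower: no edge straddles that height → 0 crossings.
East: no edge straddles that height → 0 crossings.
North: 2–3 at easting≈410361.6 (left), 5–1 at easting≈425283.1 (left) → 0 crossings.
South: 2–3 at easting≈418186.6 (left), 3–4 at easting≈427394.5 (left) → 0 crossings.
Only Central has an odd count, so the point is inside Central.

Central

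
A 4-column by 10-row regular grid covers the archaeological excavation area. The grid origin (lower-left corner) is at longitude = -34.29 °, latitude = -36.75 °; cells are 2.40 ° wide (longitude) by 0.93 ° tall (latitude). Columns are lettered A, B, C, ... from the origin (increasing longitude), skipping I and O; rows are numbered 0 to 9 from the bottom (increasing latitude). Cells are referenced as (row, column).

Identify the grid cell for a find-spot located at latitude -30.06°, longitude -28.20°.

(7, C)

Column index: ⌊(-28.20 − -34.29) / 2.40⌋ = ⌊2.538⌋ = 2 → column C
Row offset from origin: ⌊(-30.06 − -36.75) / 0.93⌋ = ⌊7.194⌋ = 7 → row 7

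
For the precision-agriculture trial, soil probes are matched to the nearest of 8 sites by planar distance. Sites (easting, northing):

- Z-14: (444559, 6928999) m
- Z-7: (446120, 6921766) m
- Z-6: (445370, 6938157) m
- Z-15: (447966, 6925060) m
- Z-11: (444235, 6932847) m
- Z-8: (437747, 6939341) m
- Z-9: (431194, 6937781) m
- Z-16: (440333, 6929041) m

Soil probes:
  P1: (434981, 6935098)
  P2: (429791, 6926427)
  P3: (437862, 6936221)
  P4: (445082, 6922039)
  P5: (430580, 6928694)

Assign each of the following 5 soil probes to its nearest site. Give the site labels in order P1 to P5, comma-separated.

Z-9, Z-16, Z-8, Z-7, Z-9

P1 → Z-9 (d²=21539858.00)
P2 → Z-16 (d²=117966760.00)
P3 → Z-8 (d²=9747625.00)
P4 → Z-7 (d²=1151973.00)
P5 → Z-9 (d²=82950565.00)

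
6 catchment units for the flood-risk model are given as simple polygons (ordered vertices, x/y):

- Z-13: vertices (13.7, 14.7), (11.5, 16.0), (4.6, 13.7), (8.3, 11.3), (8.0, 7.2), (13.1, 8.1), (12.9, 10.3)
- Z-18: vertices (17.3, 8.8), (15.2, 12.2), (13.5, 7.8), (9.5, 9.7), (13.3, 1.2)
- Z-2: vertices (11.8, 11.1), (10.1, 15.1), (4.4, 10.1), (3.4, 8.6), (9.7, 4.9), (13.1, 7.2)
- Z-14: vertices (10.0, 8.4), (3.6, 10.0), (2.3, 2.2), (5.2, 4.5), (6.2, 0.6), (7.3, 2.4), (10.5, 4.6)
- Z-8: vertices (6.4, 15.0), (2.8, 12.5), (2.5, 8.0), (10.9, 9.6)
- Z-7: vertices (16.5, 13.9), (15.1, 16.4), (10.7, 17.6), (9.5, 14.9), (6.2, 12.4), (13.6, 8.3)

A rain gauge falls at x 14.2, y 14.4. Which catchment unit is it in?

Z-7

Cast a ray rightward from (14.2, 14.4). For each polygon, the edges (by vertex number in listed order) whose endpoints lie on opposite sides of y = 14.4, where each meets that height, and whether that is right or left of the point:
Z-13: 2–3 at x≈6.70 (left), 7–1 at x≈13.65 (left) → 0 crossings.
Z-18: no edge straddles that height → 0 crossings.
Z-2: 1–2 at x≈10.40 (left), 2–3 at x≈9.30 (left) → 0 crossings.
Z-14: no edge straddles that height → 0 crossings.
Z-8: 1–2 at x≈5.54 (left), 4–1 at x≈6.90 (left) → 0 crossings.
Z-7: 1–2 at x≈16.22 (right), 4–5 at x≈8.84 (left) → 1 crossing.
Only Z-7 has an odd count, so the point is inside Z-7.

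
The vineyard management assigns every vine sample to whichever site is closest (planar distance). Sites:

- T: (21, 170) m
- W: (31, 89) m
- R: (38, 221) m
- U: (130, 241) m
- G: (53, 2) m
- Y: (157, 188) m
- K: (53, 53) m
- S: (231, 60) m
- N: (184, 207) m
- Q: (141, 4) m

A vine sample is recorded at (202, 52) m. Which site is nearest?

Squared distances to each site:
T: 46685.000; W: 30610.000; R: 55457.000; U: 40905.000; G: 24701.000; Y: 20521.000; K: 22202.000; S: 905.000; N: 24349.000; Q: 6025.000.
Minimum at S.

S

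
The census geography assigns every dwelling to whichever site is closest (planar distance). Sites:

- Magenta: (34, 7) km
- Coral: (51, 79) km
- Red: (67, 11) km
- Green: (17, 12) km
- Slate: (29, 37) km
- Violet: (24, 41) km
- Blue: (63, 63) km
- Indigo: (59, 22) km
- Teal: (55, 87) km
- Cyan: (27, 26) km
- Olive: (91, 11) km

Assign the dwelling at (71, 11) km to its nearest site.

Red

Squared distances to each site:
Magenta: 1385.000; Coral: 5024.000; Red: 16.000; Green: 2917.000; Slate: 2440.000; Violet: 3109.000; Blue: 2768.000; Indigo: 265.000; Teal: 6032.000; Cyan: 2161.000; Olive: 400.000.
Minimum at Red.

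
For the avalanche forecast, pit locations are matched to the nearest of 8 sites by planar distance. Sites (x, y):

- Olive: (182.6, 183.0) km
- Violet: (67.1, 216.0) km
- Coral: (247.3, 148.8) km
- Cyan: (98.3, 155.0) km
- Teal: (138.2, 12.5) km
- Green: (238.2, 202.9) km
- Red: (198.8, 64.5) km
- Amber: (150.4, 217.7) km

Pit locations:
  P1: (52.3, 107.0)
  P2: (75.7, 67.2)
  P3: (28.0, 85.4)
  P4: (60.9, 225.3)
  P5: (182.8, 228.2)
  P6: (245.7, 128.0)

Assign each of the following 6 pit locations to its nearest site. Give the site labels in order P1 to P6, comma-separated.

P1 → Cyan (d²=4420.00)
P2 → Teal (d²=6898.34)
P3 → Cyan (d²=9786.25)
P4 → Violet (d²=124.93)
P5 → Amber (d²=1160.01)
P6 → Coral (d²=435.20)

Cyan, Teal, Cyan, Violet, Amber, Coral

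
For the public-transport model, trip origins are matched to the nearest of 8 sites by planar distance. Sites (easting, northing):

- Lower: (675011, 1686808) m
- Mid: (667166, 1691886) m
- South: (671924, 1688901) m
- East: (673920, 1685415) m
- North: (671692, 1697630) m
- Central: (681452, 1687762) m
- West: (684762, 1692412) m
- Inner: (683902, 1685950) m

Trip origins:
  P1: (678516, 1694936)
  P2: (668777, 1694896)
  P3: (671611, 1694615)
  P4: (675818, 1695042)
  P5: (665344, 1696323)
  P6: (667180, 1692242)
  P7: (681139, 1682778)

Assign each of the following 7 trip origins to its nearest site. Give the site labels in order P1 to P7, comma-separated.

West, Mid, North, North, Mid, Mid, Inner

P1 → West (d²=45383092.00)
P2 → Mid (d²=11655421.00)
P3 → North (d²=9096786.00)
P4 → North (d²=23721620.00)
P5 → Mid (d²=23006653.00)
P6 → Mid (d²=126932.00)
P7 → Inner (d²=17695753.00)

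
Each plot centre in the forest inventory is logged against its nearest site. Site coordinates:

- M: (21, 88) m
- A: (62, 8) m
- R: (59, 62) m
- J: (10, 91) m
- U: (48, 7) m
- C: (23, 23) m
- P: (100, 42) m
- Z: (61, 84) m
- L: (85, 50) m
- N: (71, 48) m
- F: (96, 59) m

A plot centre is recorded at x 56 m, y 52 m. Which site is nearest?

R

Squared distances to each site:
M: 2521.000; A: 1972.000; R: 109.000; J: 3637.000; U: 2089.000; C: 1930.000; P: 2036.000; Z: 1049.000; L: 845.000; N: 241.000; F: 1649.000.
Minimum at R.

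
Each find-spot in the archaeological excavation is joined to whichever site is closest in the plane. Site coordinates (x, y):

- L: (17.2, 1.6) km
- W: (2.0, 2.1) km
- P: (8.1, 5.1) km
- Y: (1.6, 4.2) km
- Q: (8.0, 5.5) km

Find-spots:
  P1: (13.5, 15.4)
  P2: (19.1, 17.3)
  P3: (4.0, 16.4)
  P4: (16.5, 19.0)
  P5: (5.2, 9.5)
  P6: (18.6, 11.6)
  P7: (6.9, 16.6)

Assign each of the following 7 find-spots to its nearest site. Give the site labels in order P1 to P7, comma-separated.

P1 → Q (d²=128.26)
P2 → L (d²=250.10)
P3 → Q (d²=134.81)
P4 → Q (d²=254.50)
P5 → Q (d²=23.84)
P6 → L (d²=101.96)
P7 → Q (d²=124.42)

Q, L, Q, Q, Q, L, Q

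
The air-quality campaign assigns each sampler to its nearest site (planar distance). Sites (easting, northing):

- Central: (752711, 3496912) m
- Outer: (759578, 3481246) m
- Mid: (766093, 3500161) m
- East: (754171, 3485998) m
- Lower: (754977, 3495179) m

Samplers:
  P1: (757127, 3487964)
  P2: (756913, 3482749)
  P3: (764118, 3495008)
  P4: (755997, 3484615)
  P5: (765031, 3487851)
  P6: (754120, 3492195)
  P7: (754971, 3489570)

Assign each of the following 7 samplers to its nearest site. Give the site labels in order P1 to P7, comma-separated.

East, Outer, Mid, East, Outer, Lower, East

P1 → East (d²=12603092.00)
P2 → Outer (d²=9361234.00)
P3 → Mid (d²=30454034.00)
P4 → East (d²=5246965.00)
P5 → Outer (d²=73361234.00)
P6 → Lower (d²=9638705.00)
P7 → East (d²=13399184.00)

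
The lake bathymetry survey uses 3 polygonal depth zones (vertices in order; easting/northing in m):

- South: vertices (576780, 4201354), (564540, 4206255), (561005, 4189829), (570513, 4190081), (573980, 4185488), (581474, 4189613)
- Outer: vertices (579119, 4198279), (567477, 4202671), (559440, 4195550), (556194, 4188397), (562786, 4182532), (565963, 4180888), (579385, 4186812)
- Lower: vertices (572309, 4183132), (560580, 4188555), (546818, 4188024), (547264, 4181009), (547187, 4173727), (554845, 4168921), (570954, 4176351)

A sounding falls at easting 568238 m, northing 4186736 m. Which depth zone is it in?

Outer

Cast a ray rightward from (568238, 4186736). For each polygon, the edges (by vertex number in listed order) whose endpoints lie on opposite sides of northing = 4186736, where each meets that height, and whether that is right or left of the point:
South: 4–5 at easting≈573038.0 (right), 5–6 at easting≈576247.3 (right) → 2 crossings.
Outer: 4–5 at easting≈558060.9 (left), 6–7 at easting≈579212.8 (right) → 1 crossing.
Lower: 1–2 at easting≈564514.2 (left), 3–4 at easting≈546899.9 (left) → 0 crossings.
Only Outer has an odd count, so the point is inside Outer.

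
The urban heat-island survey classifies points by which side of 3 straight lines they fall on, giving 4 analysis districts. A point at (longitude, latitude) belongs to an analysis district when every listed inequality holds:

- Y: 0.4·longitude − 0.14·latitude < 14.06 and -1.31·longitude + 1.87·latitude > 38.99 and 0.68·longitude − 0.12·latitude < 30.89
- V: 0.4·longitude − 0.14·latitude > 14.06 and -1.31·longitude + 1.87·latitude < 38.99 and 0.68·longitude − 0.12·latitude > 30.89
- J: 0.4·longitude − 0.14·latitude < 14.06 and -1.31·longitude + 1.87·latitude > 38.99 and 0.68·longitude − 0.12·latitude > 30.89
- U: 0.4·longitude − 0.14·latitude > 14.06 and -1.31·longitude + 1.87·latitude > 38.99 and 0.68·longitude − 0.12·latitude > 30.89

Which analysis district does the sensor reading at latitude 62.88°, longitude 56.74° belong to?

J

0.4·56.74 − 0.14·62.88 = 13.893, which is < 14.06
-1.31·56.74 + 1.87·62.88 = 43.256, which is > 38.99
0.68·56.74 − 0.12·62.88 = 31.038, which is > 30.89
This sign pattern matches J.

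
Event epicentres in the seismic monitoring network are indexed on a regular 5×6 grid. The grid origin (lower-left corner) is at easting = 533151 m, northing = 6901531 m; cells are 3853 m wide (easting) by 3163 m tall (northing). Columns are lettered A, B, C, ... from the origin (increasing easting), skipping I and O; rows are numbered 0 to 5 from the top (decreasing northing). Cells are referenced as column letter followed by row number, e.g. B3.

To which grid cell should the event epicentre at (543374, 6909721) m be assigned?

C3

Column index: ⌊(543374 − 533151) / 3853⌋ = ⌊2.653⌋ = 2 → column C
Row offset from origin: ⌊(6909721 − 6901531) / 3163⌋ = ⌊2.589⌋ = 2 → row 3 (counted from top)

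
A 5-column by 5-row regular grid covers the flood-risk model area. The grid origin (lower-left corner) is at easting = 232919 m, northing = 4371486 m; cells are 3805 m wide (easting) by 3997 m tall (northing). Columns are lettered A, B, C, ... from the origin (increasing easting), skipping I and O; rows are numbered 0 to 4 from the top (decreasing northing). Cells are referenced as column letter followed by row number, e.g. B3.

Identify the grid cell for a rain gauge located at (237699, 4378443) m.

B3

Column index: ⌊(237699 − 232919) / 3805⌋ = ⌊1.256⌋ = 1 → column B
Row offset from origin: ⌊(4378443 − 4371486) / 3997⌋ = ⌊1.741⌋ = 1 → row 3 (counted from top)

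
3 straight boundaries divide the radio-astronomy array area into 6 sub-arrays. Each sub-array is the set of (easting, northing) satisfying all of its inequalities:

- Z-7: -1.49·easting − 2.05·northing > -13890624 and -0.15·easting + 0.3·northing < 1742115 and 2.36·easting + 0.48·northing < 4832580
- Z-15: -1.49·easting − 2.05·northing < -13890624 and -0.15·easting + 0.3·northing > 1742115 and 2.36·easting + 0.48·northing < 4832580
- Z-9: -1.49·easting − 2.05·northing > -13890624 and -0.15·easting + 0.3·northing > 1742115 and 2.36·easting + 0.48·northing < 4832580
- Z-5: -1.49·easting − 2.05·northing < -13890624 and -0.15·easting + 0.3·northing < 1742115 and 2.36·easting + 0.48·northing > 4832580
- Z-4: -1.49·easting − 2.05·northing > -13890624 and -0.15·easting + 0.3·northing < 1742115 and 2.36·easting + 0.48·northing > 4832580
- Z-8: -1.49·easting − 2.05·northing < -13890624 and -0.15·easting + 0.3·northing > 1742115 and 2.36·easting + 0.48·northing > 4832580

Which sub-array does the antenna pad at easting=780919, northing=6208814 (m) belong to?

Z-15

-1.49·780919 − 2.05·6208814 = -13891638.010, which is < -13890624
-0.15·780919 + 0.3·6208814 = 1745506.350, which is > 1742115
2.36·780919 + 0.48·6208814 = 4823199.560, which is < 4832580
This sign pattern matches Z-15.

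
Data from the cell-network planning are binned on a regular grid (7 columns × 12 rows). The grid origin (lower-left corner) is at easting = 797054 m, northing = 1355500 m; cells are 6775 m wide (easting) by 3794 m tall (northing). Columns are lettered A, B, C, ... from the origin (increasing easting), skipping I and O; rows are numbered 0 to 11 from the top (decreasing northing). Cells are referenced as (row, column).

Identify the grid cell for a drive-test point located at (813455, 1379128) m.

(5, C)

Column index: ⌊(813455 − 797054) / 6775⌋ = ⌊2.421⌋ = 2 → column C
Row offset from origin: ⌊(1379128 − 1355500) / 3794⌋ = ⌊6.228⌋ = 6 → row 5 (counted from top)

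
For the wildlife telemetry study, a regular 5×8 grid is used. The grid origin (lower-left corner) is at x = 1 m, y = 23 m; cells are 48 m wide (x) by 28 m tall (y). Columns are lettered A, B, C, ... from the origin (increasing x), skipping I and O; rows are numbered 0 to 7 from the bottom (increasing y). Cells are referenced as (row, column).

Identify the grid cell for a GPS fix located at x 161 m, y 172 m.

Column index: ⌊(161 − 1) / 48⌋ = ⌊3.333⌋ = 3 → column D
Row offset from origin: ⌊(172 − 23) / 28⌋ = ⌊5.321⌋ = 5 → row 5

(5, D)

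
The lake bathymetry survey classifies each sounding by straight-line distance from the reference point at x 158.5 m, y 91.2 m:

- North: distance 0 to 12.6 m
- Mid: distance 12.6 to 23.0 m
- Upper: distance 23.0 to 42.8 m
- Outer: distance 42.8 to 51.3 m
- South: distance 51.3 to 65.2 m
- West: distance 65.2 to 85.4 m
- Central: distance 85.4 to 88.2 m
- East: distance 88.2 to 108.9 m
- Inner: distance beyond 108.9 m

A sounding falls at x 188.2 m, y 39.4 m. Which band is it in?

South

Distance = √((188.2−158.5)² + (39.4−91.2)²) = √(882.090 + 2683.240) = 59.710 m.
51.3 ≤ 59.710 < 65.2 → South.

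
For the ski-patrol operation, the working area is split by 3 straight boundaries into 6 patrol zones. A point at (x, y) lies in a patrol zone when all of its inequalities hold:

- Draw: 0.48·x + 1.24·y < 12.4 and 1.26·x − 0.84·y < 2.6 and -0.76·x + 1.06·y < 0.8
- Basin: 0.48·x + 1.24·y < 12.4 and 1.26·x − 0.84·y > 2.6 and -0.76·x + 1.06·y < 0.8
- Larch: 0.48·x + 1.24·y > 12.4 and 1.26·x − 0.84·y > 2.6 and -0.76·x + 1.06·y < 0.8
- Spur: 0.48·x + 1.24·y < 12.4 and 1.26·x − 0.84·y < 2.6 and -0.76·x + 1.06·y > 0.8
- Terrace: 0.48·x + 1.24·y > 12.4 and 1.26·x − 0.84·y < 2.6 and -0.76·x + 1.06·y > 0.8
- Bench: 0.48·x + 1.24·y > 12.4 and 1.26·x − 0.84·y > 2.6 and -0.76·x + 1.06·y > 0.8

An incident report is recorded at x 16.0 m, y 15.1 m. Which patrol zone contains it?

0.48·16.0 + 1.24·15.1 = 26.404, which is > 12.4
1.26·16.0 − 0.84·15.1 = 7.476, which is > 2.6
-0.76·16.0 + 1.06·15.1 = 3.846, which is > 0.8
This sign pattern matches Bench.

Bench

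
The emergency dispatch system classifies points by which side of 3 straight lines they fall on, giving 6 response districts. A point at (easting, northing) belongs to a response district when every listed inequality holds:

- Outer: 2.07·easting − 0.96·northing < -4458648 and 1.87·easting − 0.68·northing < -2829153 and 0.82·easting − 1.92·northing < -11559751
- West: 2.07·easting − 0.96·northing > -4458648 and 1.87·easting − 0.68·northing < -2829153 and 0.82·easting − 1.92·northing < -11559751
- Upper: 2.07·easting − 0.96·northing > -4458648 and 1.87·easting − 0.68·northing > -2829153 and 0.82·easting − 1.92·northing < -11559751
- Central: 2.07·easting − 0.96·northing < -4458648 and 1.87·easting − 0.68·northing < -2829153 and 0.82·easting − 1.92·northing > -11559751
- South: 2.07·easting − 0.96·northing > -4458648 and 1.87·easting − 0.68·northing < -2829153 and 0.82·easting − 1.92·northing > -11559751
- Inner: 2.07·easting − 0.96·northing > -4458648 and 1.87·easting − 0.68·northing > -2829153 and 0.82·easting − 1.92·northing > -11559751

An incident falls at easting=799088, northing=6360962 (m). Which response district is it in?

South

2.07·799088 − 0.96·6360962 = -4452411.360, which is > -4458648
1.87·799088 − 0.68·6360962 = -2831159.600, which is < -2829153
0.82·799088 − 1.92·6360962 = -11557794.880, which is > -11559751
This sign pattern matches South.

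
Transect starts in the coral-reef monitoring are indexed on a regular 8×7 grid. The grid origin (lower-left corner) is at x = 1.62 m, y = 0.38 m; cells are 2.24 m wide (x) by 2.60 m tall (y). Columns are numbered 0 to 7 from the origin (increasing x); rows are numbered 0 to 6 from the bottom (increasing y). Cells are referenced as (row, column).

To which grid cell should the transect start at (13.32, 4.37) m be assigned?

(1, 5)

Column index: ⌊(13.32 − 1.62) / 2.24⌋ = ⌊5.223⌋ = 5
Row offset from origin: ⌊(4.37 − 0.38) / 2.60⌋ = ⌊1.535⌋ = 1 → row 1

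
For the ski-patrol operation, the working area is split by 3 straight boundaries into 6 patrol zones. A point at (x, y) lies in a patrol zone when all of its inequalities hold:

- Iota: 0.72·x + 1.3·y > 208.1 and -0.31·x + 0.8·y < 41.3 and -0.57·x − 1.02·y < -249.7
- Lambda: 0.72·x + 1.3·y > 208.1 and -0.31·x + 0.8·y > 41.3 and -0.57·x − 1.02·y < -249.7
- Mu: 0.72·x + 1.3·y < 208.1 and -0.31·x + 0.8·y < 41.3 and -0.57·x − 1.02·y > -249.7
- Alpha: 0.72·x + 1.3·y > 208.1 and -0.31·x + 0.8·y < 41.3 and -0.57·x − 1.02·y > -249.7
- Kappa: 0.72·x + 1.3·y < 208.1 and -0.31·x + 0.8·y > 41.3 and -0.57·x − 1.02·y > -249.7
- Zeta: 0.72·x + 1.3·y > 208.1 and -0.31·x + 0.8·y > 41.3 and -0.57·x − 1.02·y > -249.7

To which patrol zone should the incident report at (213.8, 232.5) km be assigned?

Lambda

0.72·213.8 + 1.3·232.5 = 456.186, which is > 208.1
-0.31·213.8 + 0.8·232.5 = 119.722, which is > 41.3
-0.57·213.8 − 1.02·232.5 = -359.016, which is < -249.7
This sign pattern matches Lambda.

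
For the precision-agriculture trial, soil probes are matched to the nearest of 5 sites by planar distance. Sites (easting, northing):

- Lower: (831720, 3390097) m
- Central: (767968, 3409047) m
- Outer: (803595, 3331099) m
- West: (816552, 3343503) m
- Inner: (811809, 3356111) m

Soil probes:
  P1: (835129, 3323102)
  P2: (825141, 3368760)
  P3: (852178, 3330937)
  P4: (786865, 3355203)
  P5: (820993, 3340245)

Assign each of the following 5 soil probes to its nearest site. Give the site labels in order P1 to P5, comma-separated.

P1 → West (d²=761305730.00)
P2 → Inner (d²=337739425.00)
P3 → West (d²=1427116232.00)
P4 → Inner (d²=623027600.00)
P5 → West (d²=30337045.00)

West, Inner, West, Inner, West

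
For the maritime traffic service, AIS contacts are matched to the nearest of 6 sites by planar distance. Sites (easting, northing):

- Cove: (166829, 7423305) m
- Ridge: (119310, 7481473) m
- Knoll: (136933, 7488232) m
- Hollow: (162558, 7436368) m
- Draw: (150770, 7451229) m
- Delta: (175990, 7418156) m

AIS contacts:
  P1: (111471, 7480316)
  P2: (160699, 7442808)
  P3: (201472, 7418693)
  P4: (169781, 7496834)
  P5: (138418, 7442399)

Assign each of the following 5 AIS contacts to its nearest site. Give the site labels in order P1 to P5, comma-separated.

Ridge, Hollow, Delta, Knoll, Draw

P1 → Ridge (d²=62788570.00)
P2 → Hollow (d²=44929481.00)
P3 → Delta (d²=649620693.00)
P4 → Knoll (d²=1152985508.00)
P5 → Draw (d²=230540804.00)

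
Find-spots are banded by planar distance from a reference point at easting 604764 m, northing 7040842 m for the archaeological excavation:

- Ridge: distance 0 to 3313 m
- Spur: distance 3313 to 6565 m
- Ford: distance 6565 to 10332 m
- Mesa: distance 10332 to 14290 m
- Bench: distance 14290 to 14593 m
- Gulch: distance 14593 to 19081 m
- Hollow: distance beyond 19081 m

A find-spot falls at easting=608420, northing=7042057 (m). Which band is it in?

Distance = √((608420−604764)² + (7042057−7040842)²) = √(13366336.000 + 1476225.000) = 3852.604 m.
3313 ≤ 3852.604 < 6565 → Spur.

Spur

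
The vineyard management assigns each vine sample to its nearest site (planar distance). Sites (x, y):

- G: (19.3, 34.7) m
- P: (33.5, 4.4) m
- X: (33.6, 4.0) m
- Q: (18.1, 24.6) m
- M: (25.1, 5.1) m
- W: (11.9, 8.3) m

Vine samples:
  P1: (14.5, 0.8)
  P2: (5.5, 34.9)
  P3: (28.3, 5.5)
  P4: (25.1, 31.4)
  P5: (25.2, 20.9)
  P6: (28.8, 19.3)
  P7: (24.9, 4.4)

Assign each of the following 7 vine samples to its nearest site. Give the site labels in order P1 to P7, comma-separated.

W, G, M, G, Q, Q, M

P1 → W (d²=63.01)
P2 → G (d²=190.48)
P3 → M (d²=10.40)
P4 → G (d²=44.53)
P5 → Q (d²=64.10)
P6 → Q (d²=142.58)
P7 → M (d²=0.53)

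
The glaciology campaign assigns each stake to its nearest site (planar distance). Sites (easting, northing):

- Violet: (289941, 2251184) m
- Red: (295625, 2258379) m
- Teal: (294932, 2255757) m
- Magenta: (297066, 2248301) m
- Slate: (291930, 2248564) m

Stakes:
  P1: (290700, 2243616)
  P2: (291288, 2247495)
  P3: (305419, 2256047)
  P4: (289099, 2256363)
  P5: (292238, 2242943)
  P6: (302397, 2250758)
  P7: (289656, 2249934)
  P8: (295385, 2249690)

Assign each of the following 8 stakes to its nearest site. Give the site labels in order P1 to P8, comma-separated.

Slate, Slate, Red, Violet, Slate, Magenta, Violet, Magenta

P1 → Slate (d²=25995604.00)
P2 → Slate (d²=1554925.00)
P3 → Red (d²=101360660.00)
P4 → Violet (d²=27531005.00)
P5 → Slate (d²=31690505.00)
P6 → Magenta (d²=34456410.00)
P7 → Violet (d²=1643725.00)
P8 → Magenta (d²=4755082.00)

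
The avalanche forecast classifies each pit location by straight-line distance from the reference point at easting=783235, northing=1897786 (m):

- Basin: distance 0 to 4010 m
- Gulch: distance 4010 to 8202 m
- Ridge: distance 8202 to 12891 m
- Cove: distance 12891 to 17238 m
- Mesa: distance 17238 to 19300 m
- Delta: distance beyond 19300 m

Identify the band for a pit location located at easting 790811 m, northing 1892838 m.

Distance = √((790811−783235)² + (1892838−1897786)²) = √(57395776.000 + 24482704.000) = 9048.673 m.
8202 ≤ 9048.673 < 12891 → Ridge.

Ridge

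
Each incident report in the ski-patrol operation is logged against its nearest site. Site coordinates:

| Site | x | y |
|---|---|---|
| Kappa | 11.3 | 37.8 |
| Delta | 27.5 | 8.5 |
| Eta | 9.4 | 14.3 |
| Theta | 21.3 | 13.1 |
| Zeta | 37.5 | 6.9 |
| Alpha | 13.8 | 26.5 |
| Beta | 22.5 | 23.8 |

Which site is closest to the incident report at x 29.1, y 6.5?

Squared distances to each site:
Kappa: 1296.530; Delta: 6.560; Eta: 448.930; Theta: 104.400; Zeta: 70.720; Alpha: 634.090; Beta: 342.850.
Minimum at Delta.

Delta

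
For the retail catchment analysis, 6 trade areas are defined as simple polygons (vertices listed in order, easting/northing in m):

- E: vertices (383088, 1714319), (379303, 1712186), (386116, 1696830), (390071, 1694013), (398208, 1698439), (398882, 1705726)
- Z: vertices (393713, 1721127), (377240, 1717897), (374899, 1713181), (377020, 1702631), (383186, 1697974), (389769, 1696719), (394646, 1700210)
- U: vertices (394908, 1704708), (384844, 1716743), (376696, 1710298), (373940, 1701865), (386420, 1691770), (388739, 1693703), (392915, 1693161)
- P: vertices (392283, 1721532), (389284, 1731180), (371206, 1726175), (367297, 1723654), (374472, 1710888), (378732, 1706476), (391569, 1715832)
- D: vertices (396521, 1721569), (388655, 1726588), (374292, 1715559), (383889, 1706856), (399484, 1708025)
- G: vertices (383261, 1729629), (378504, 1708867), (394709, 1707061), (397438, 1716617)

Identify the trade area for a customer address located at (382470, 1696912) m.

Cast a ray rightward from (382470, 1696912). For each polygon, the edges (by vertex number in listed order) whose endpoints lie on opposite sides of northing = 1696912, where each meets that height, and whether that is right or left of the point:
E: 2–3 at easting≈386079.6 (right), 4–5 at easting≈395400.7 (right) → 2 crossings.
Z: 5–6 at easting≈388756.6 (right), 6–7 at easting≈390038.6 (right) → 2 crossings.
U: 4–5 at easting≈380063.2 (left), 7–1 at easting≈393562.4 (right) → 1 crossing.
P: no edge straddles that height → 0 crossings.
D: no edge straddles that height → 0 crossings.
G: no edge straddles that height → 0 crossings.
Only U has an odd count, so the point is inside U.

U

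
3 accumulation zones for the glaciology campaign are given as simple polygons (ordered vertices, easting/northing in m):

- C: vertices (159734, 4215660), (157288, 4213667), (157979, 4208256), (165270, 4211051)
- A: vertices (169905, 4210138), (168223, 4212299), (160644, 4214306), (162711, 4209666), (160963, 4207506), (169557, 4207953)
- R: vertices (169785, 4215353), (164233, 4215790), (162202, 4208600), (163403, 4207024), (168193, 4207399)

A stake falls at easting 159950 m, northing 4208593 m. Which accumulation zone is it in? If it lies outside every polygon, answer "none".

Cast a ray rightward from (159950, 4208593). For each polygon, the edges (by vertex number in listed order) whose endpoints lie on opposite sides of northing = 4208593, where each meets that height, and whether that is right or left of the point:
C: 2–3 at easting≈157936.0 (left), 3–4 at easting≈158858.1 (left) → 0 crossings.
A: 4–5 at easting≈161842.7 (right), 6–1 at easting≈169658.9 (right) → 2 crossings.
R: 3–4 at easting≈162207.3 (right), 5–1 at easting≈168432.0 (right) → 2 crossings.
All counts are even, so the point lies outside every listed polygon.

none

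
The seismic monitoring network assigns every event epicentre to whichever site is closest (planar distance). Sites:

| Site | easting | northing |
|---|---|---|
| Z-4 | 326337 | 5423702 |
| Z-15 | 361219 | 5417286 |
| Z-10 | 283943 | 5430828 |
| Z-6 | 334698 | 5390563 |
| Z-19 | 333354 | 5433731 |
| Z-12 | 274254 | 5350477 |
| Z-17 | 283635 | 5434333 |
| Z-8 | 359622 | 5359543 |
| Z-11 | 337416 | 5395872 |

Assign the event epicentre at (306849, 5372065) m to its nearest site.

Z-6

Squared distances to each site:
Z-4: 3046161913.000; Z-15: 5001035741.000; Z-10: 3977775005.000; Z-6: 1117742805.000; Z-19: 4505210581.000; Z-12: 1528475769.000; Z-17: 4416193620.000; Z-8: 2941790013.000; Z-11: 1501114738.000.
Minimum at Z-6.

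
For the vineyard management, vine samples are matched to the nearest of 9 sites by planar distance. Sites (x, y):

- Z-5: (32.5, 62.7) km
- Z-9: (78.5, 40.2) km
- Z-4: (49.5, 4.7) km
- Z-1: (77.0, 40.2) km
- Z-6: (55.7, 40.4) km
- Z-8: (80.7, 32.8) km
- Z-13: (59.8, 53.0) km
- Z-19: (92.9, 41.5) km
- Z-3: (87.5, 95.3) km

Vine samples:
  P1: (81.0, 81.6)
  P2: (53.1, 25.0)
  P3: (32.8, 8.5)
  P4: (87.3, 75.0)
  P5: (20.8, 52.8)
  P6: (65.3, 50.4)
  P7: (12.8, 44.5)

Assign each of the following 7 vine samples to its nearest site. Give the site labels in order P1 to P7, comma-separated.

Z-3, Z-6, Z-4, Z-3, Z-5, Z-13, Z-5

P1 → Z-3 (d²=229.94)
P2 → Z-6 (d²=243.92)
P3 → Z-4 (d²=293.33)
P4 → Z-3 (d²=412.13)
P5 → Z-5 (d²=234.90)
P6 → Z-13 (d²=37.01)
P7 → Z-5 (d²=719.33)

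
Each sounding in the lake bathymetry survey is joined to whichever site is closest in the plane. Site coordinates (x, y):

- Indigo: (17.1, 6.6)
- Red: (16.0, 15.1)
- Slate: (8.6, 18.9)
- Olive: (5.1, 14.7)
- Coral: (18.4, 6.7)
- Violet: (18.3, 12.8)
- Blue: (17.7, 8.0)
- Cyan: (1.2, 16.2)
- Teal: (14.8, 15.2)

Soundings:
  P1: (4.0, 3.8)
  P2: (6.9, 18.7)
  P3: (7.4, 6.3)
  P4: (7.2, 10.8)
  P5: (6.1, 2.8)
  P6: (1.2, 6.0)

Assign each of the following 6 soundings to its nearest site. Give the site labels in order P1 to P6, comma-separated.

Olive, Slate, Olive, Olive, Indigo, Olive

P1 → Olive (d²=120.02)
P2 → Slate (d²=2.93)
P3 → Olive (d²=75.85)
P4 → Olive (d²=19.62)
P5 → Indigo (d²=135.44)
P6 → Olive (d²=90.90)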